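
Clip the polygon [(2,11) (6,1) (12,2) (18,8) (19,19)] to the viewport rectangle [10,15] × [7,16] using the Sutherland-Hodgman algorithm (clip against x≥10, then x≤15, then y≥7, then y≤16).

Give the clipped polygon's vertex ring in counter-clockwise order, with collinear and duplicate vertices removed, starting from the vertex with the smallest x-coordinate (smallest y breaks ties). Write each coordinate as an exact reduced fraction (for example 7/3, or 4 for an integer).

Clipped polygon: [(10,7) (15,7) (15,16) (101/8,16) (10,251/17)]

1. After x ≥ 10: [(10,251/17) (10,5/3) (12,2) (18,8) (19,19)]
2. After x ≤ 15: [(15,291/17) (10,251/17) (10,5/3) (12,2) (15,5)]
3. After y ≥ 7: [(15,7) (15,291/17) (10,251/17) (10,7)]
4. After y ≤ 16: [(15,7) (15,16) (101/8,16) (10,251/17) (10,7)]
5. Canonical ring: [(10,7) (15,7) (15,16) (101/8,16) (10,251/17)]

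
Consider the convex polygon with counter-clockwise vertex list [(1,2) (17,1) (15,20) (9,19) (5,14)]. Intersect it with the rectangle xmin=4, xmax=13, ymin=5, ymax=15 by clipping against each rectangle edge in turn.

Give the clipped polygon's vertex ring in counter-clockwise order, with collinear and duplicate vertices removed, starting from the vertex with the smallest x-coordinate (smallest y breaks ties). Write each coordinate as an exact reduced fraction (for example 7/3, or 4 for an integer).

Clipped polygon: [(4,5) (13,5) (13,15) (29/5,15) (5,14) (4,11)]

1. After x ≥ 4: [(4,11) (4,29/16) (17,1) (15,20) (9,19) (5,14)]
2. After x ≤ 13: [(4,11) (4,29/16) (13,5/4) (13,59/3) (9,19) (5,14)]
3. After y ≥ 5: [(4,11) (4,5) (13,5) (13,59/3) (9,19) (5,14)]
4. After y ≤ 15: [(4,11) (4,5) (13,5) (13,15) (29/5,15) (5,14)]
5. Canonical ring: [(4,5) (13,5) (13,15) (29/5,15) (5,14) (4,11)]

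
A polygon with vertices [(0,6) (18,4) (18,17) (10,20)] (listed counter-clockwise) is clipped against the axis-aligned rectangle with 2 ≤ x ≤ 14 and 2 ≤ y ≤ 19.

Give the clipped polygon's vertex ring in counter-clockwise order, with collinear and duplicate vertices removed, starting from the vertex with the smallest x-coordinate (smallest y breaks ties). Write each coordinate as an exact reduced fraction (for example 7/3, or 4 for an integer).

1. After x ≥ 2: [(2,44/5) (2,52/9) (18,4) (18,17) (10,20)]
2. After x ≤ 14: [(2,44/5) (2,52/9) (14,40/9) (14,37/2) (10,20)]
3. After y ≥ 2: [(2,44/5) (2,52/9) (14,40/9) (14,37/2) (10,20)]
4. After y ≤ 19: [(65/7,19) (2,44/5) (2,52/9) (14,40/9) (14,37/2) (38/3,19)]
5. Canonical ring: [(2,52/9) (14,40/9) (14,37/2) (38/3,19) (65/7,19) (2,44/5)]

Clipped polygon: [(2,52/9) (14,40/9) (14,37/2) (38/3,19) (65/7,19) (2,44/5)]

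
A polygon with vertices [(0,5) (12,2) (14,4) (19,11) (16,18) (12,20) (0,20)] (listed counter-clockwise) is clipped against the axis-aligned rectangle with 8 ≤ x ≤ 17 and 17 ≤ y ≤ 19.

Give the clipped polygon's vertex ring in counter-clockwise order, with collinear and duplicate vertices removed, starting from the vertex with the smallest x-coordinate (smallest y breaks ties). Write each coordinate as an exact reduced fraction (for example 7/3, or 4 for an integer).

1. After x ≥ 8: [(8,3) (12,2) (14,4) (19,11) (16,18) (12,20) (8,20)]
2. After x ≤ 17: [(8,3) (12,2) (14,4) (17,41/5) (17,47/3) (16,18) (12,20) (8,20)]
3. After y ≥ 17: [(8,17) (115/7,17) (16,18) (12,20) (8,20)]
4. After y ≤ 19: [(8,19) (8,17) (115/7,17) (16,18) (14,19)]
5. Canonical ring: [(8,17) (115/7,17) (16,18) (14,19) (8,19)]

Clipped polygon: [(8,17) (115/7,17) (16,18) (14,19) (8,19)]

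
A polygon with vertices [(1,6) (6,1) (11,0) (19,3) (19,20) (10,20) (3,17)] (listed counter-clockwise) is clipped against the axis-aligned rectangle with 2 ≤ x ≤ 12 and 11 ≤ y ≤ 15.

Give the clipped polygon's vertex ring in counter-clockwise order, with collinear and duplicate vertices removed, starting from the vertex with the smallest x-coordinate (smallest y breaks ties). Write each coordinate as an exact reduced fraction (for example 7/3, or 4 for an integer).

Clipped polygon: [(2,11) (12,11) (12,15) (29/11,15) (2,23/2)]

1. After x ≥ 2: [(2,23/2) (2,5) (6,1) (11,0) (19,3) (19,20) (10,20) (3,17)]
2. After x ≤ 12: [(2,23/2) (2,5) (6,1) (11,0) (12,3/8) (12,20) (10,20) (3,17)]
3. After y ≥ 11: [(2,23/2) (2,11) (12,11) (12,20) (10,20) (3,17)]
4. After y ≤ 15: [(29/11,15) (2,23/2) (2,11) (12,11) (12,15)]
5. Canonical ring: [(2,11) (12,11) (12,15) (29/11,15) (2,23/2)]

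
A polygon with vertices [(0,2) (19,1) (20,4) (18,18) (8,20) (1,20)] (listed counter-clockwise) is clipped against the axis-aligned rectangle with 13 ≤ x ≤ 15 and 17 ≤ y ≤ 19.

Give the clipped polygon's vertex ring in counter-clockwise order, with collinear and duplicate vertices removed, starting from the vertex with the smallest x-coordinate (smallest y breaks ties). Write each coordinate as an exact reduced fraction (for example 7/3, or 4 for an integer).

1. After x ≥ 13: [(13,25/19) (19,1) (20,4) (18,18) (13,19)]
2. After x ≤ 15: [(13,25/19) (15,23/19) (15,93/5) (13,19)]
3. After y ≥ 17: [(13,17) (15,17) (15,93/5) (13,19)]
4. After y ≤ 19: [(13,17) (15,17) (15,93/5) (13,19)]
5. Canonical ring: [(13,17) (15,17) (15,93/5) (13,19)]

Clipped polygon: [(13,17) (15,17) (15,93/5) (13,19)]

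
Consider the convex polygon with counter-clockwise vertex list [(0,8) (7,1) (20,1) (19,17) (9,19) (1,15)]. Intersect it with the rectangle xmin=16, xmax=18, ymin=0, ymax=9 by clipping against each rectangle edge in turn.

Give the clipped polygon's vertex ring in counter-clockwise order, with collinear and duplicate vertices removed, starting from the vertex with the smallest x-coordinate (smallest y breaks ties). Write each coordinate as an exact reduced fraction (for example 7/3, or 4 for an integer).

Clipped polygon: [(16,1) (18,1) (18,9) (16,9)]

1. After x ≥ 16: [(16,1) (20,1) (19,17) (16,88/5)]
2. After x ≤ 18: [(16,1) (18,1) (18,86/5) (16,88/5)]
3. After y ≥ 0: [(16,1) (18,1) (18,86/5) (16,88/5)]
4. After y ≤ 9: [(16,9) (16,1) (18,1) (18,9)]
5. Canonical ring: [(16,1) (18,1) (18,9) (16,9)]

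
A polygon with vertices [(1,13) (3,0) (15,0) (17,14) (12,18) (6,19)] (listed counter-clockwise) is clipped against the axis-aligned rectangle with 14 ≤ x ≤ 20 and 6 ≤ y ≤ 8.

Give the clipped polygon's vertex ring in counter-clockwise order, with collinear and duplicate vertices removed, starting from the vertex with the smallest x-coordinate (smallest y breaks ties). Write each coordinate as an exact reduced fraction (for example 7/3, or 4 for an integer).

1. After x ≥ 14: [(14,0) (15,0) (17,14) (14,82/5)]
2. After x ≤ 20: [(14,0) (15,0) (17,14) (14,82/5)]
3. After y ≥ 6: [(14,6) (111/7,6) (17,14) (14,82/5)]
4. After y ≤ 8: [(14,8) (14,6) (111/7,6) (113/7,8)]
5. Canonical ring: [(14,6) (111/7,6) (113/7,8) (14,8)]

Clipped polygon: [(14,6) (111/7,6) (113/7,8) (14,8)]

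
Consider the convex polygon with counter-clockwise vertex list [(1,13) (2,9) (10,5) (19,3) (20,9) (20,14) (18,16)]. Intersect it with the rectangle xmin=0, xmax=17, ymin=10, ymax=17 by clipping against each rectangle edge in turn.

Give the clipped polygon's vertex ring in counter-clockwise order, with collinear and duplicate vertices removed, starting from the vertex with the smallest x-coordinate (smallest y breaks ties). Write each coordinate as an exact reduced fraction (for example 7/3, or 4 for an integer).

1. After x ≥ 0: [(1,13) (2,9) (10,5) (19,3) (20,9) (20,14) (18,16)]
2. After x ≤ 17: [(17,269/17) (1,13) (2,9) (10,5) (17,31/9)]
3. After y ≥ 10: [(17,10) (17,269/17) (1,13) (7/4,10)]
4. After y ≤ 17: [(17,10) (17,269/17) (1,13) (7/4,10)]
5. Canonical ring: [(1,13) (7/4,10) (17,10) (17,269/17)]

Clipped polygon: [(1,13) (7/4,10) (17,10) (17,269/17)]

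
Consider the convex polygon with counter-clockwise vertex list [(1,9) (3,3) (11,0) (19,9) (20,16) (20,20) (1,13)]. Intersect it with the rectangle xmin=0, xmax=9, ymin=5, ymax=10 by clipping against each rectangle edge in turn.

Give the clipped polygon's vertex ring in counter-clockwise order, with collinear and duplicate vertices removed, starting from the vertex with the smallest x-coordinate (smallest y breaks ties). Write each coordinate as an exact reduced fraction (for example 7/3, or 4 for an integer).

Clipped polygon: [(1,9) (7/3,5) (9,5) (9,10) (1,10)]

1. After x ≥ 0: [(1,9) (3,3) (11,0) (19,9) (20,16) (20,20) (1,13)]
2. After x ≤ 9: [(1,9) (3,3) (9,3/4) (9,303/19) (1,13)]
3. After y ≥ 5: [(1,9) (7/3,5) (9,5) (9,303/19) (1,13)]
4. After y ≤ 10: [(1,10) (1,9) (7/3,5) (9,5) (9,10)]
5. Canonical ring: [(1,9) (7/3,5) (9,5) (9,10) (1,10)]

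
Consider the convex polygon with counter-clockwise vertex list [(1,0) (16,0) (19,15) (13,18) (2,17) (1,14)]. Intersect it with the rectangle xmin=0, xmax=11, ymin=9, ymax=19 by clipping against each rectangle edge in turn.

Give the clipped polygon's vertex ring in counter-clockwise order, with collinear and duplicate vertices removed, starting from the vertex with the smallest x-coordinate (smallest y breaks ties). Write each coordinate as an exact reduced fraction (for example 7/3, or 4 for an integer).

Clipped polygon: [(1,9) (11,9) (11,196/11) (2,17) (1,14)]

1. After x ≥ 0: [(1,0) (16,0) (19,15) (13,18) (2,17) (1,14)]
2. After x ≤ 11: [(1,0) (11,0) (11,196/11) (2,17) (1,14)]
3. After y ≥ 9: [(1,9) (11,9) (11,196/11) (2,17) (1,14)]
4. After y ≤ 19: [(1,9) (11,9) (11,196/11) (2,17) (1,14)]
5. Canonical ring: [(1,9) (11,9) (11,196/11) (2,17) (1,14)]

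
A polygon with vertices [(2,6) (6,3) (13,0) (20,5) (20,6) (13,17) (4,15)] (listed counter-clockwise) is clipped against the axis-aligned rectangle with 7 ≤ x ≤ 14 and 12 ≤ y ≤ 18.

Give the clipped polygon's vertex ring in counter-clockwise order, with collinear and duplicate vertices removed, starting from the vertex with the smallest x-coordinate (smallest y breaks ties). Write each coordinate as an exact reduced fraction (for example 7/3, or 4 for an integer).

1. After x ≥ 7: [(7,18/7) (13,0) (20,5) (20,6) (13,17) (7,47/3)]
2. After x ≤ 14: [(7,18/7) (13,0) (14,5/7) (14,108/7) (13,17) (7,47/3)]
3. After y ≥ 12: [(7,12) (14,12) (14,108/7) (13,17) (7,47/3)]
4. After y ≤ 18: [(7,12) (14,12) (14,108/7) (13,17) (7,47/3)]
5. Canonical ring: [(7,12) (14,12) (14,108/7) (13,17) (7,47/3)]

Clipped polygon: [(7,12) (14,12) (14,108/7) (13,17) (7,47/3)]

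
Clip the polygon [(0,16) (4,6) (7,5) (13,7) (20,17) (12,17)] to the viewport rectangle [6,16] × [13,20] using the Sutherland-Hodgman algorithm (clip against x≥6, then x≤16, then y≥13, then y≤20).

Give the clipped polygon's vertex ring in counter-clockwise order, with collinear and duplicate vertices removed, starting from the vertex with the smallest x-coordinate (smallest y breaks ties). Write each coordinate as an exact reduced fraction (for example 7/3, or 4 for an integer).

Clipped polygon: [(6,13) (16,13) (16,17) (12,17) (6,33/2)]

1. After x ≥ 6: [(6,33/2) (6,16/3) (7,5) (13,7) (20,17) (12,17)]
2. After x ≤ 16: [(6,33/2) (6,16/3) (7,5) (13,7) (16,79/7) (16,17) (12,17)]
3. After y ≥ 13: [(6,33/2) (6,13) (16,13) (16,17) (12,17)]
4. After y ≤ 20: [(6,33/2) (6,13) (16,13) (16,17) (12,17)]
5. Canonical ring: [(6,13) (16,13) (16,17) (12,17) (6,33/2)]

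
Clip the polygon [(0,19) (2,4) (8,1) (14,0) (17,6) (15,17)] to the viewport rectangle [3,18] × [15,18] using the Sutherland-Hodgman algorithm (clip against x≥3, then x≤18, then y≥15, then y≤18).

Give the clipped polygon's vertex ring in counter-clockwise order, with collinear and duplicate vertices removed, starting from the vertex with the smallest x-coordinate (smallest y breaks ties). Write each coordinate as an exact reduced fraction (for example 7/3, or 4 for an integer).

Clipped polygon: [(3,15) (169/11,15) (15,17) (15/2,18) (3,18)]

1. After x ≥ 3: [(3,93/5) (3,7/2) (8,1) (14,0) (17,6) (15,17)]
2. After x ≤ 18: [(3,93/5) (3,7/2) (8,1) (14,0) (17,6) (15,17)]
3. After y ≥ 15: [(3,93/5) (3,15) (169/11,15) (15,17)]
4. After y ≤ 18: [(15/2,18) (3,18) (3,15) (169/11,15) (15,17)]
5. Canonical ring: [(3,15) (169/11,15) (15,17) (15/2,18) (3,18)]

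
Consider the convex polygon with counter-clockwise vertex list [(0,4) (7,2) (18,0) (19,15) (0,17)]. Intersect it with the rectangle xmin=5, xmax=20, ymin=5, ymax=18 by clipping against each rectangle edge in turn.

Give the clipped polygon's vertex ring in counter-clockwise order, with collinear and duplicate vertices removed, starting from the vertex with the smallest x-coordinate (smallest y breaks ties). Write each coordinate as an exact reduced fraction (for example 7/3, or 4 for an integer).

Clipped polygon: [(5,5) (55/3,5) (19,15) (5,313/19)]

1. After x ≥ 5: [(5,18/7) (7,2) (18,0) (19,15) (5,313/19)]
2. After x ≤ 20: [(5,18/7) (7,2) (18,0) (19,15) (5,313/19)]
3. After y ≥ 5: [(5,5) (55/3,5) (19,15) (5,313/19)]
4. After y ≤ 18: [(5,5) (55/3,5) (19,15) (5,313/19)]
5. Canonical ring: [(5,5) (55/3,5) (19,15) (5,313/19)]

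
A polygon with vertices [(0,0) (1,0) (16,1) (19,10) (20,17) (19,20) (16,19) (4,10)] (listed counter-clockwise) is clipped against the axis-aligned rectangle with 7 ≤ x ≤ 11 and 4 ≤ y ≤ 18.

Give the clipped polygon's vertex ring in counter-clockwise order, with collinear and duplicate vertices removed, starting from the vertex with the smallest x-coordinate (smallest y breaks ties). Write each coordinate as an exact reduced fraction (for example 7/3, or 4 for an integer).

1. After x ≥ 7: [(7,2/5) (16,1) (19,10) (20,17) (19,20) (16,19) (7,49/4)]
2. After x ≤ 11: [(7,2/5) (11,2/3) (11,61/4) (7,49/4)]
3. After y ≥ 4: [(7,4) (11,4) (11,61/4) (7,49/4)]
4. After y ≤ 18: [(7,4) (11,4) (11,61/4) (7,49/4)]
5. Canonical ring: [(7,4) (11,4) (11,61/4) (7,49/4)]

Clipped polygon: [(7,4) (11,4) (11,61/4) (7,49/4)]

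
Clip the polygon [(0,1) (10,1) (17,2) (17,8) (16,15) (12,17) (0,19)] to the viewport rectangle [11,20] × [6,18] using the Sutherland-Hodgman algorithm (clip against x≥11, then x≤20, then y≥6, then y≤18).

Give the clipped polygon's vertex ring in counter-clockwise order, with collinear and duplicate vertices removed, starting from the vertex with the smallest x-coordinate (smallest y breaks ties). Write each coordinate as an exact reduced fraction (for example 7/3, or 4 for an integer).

Clipped polygon: [(11,6) (17,6) (17,8) (16,15) (12,17) (11,103/6)]

1. After x ≥ 11: [(11,8/7) (17,2) (17,8) (16,15) (12,17) (11,103/6)]
2. After x ≤ 20: [(11,8/7) (17,2) (17,8) (16,15) (12,17) (11,103/6)]
3. After y ≥ 6: [(11,6) (17,6) (17,8) (16,15) (12,17) (11,103/6)]
4. After y ≤ 18: [(11,6) (17,6) (17,8) (16,15) (12,17) (11,103/6)]
5. Canonical ring: [(11,6) (17,6) (17,8) (16,15) (12,17) (11,103/6)]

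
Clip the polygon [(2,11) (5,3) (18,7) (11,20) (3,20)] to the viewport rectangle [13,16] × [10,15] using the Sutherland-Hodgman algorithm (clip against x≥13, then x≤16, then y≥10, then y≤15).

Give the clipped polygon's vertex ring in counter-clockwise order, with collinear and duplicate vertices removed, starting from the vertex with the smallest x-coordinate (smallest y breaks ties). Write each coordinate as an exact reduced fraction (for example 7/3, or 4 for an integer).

1. After x ≥ 13: [(13,71/13) (18,7) (13,114/7)]
2. After x ≤ 16: [(13,71/13) (16,83/13) (16,75/7) (13,114/7)]
3. After y ≥ 10: [(13,10) (16,10) (16,75/7) (13,114/7)]
4. After y ≤ 15: [(13,15) (13,10) (16,10) (16,75/7) (178/13,15)]
5. Canonical ring: [(13,10) (16,10) (16,75/7) (178/13,15) (13,15)]

Clipped polygon: [(13,10) (16,10) (16,75/7) (178/13,15) (13,15)]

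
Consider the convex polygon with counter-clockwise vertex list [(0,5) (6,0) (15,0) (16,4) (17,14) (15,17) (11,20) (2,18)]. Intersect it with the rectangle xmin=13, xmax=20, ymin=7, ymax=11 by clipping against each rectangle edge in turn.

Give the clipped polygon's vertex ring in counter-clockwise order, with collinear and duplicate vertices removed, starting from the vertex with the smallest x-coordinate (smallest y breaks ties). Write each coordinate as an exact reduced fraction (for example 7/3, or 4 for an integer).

Clipped polygon: [(13,7) (163/10,7) (167/10,11) (13,11)]

1. After x ≥ 13: [(13,0) (15,0) (16,4) (17,14) (15,17) (13,37/2)]
2. After x ≤ 20: [(13,0) (15,0) (16,4) (17,14) (15,17) (13,37/2)]
3. After y ≥ 7: [(13,7) (163/10,7) (17,14) (15,17) (13,37/2)]
4. After y ≤ 11: [(13,11) (13,7) (163/10,7) (167/10,11)]
5. Canonical ring: [(13,7) (163/10,7) (167/10,11) (13,11)]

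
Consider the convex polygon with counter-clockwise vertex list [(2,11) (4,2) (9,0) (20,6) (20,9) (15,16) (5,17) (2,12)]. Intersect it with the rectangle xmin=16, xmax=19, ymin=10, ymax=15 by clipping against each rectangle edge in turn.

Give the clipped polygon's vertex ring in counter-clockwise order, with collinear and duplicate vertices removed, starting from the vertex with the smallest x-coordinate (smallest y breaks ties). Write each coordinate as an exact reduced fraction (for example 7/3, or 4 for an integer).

Clipped polygon: [(16,10) (19,10) (19,52/5) (16,73/5)]

1. After x ≥ 16: [(16,42/11) (20,6) (20,9) (16,73/5)]
2. After x ≤ 19: [(16,42/11) (19,60/11) (19,52/5) (16,73/5)]
3. After y ≥ 10: [(16,10) (19,10) (19,52/5) (16,73/5)]
4. After y ≤ 15: [(16,10) (19,10) (19,52/5) (16,73/5)]
5. Canonical ring: [(16,10) (19,10) (19,52/5) (16,73/5)]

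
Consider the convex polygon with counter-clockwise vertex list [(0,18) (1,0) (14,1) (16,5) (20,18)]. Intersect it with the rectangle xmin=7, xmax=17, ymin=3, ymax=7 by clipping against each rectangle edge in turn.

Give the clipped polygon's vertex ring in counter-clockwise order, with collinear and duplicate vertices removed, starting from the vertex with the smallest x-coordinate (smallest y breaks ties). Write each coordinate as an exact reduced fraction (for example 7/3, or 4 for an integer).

Clipped polygon: [(7,3) (15,3) (16,5) (216/13,7) (7,7)]

1. After x ≥ 7: [(7,18) (7,6/13) (14,1) (16,5) (20,18)]
2. After x ≤ 17: [(17,18) (7,18) (7,6/13) (14,1) (16,5) (17,33/4)]
3. After y ≥ 3: [(17,18) (7,18) (7,3) (15,3) (16,5) (17,33/4)]
4. After y ≤ 7: [(7,7) (7,3) (15,3) (16,5) (216/13,7)]
5. Canonical ring: [(7,3) (15,3) (16,5) (216/13,7) (7,7)]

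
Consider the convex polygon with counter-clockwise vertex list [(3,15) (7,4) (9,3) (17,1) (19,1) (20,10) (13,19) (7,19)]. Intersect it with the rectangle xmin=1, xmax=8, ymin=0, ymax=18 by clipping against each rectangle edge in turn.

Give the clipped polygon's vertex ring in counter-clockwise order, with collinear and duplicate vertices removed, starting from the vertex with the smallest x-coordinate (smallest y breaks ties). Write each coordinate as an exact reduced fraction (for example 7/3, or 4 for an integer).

1. After x ≥ 1: [(3,15) (7,4) (9,3) (17,1) (19,1) (20,10) (13,19) (7,19)]
2. After x ≤ 8: [(3,15) (7,4) (8,7/2) (8,19) (7,19)]
3. After y ≥ 0: [(3,15) (7,4) (8,7/2) (8,19) (7,19)]
4. After y ≤ 18: [(6,18) (3,15) (7,4) (8,7/2) (8,18)]
5. Canonical ring: [(3,15) (7,4) (8,7/2) (8,18) (6,18)]

Clipped polygon: [(3,15) (7,4) (8,7/2) (8,18) (6,18)]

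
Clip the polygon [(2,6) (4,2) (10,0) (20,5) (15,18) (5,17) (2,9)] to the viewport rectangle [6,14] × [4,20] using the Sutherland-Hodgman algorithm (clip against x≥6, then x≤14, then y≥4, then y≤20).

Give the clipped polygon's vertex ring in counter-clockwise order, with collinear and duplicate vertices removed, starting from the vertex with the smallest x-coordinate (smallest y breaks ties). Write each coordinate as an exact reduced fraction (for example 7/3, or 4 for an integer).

Clipped polygon: [(6,4) (14,4) (14,179/10) (6,171/10)]

1. After x ≥ 6: [(6,4/3) (10,0) (20,5) (15,18) (6,171/10)]
2. After x ≤ 14: [(6,4/3) (10,0) (14,2) (14,179/10) (6,171/10)]
3. After y ≥ 4: [(6,4) (14,4) (14,179/10) (6,171/10)]
4. After y ≤ 20: [(6,4) (14,4) (14,179/10) (6,171/10)]
5. Canonical ring: [(6,4) (14,4) (14,179/10) (6,171/10)]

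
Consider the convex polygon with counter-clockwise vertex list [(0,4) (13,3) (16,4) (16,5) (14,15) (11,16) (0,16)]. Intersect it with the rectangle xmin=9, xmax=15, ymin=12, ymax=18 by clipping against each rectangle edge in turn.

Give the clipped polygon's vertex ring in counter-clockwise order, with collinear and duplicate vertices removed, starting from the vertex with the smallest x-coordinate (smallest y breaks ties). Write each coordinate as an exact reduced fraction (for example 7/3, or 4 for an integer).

1. After x ≥ 9: [(9,43/13) (13,3) (16,4) (16,5) (14,15) (11,16) (9,16)]
2. After x ≤ 15: [(9,43/13) (13,3) (15,11/3) (15,10) (14,15) (11,16) (9,16)]
3. After y ≥ 12: [(9,12) (73/5,12) (14,15) (11,16) (9,16)]
4. After y ≤ 18: [(9,12) (73/5,12) (14,15) (11,16) (9,16)]
5. Canonical ring: [(9,12) (73/5,12) (14,15) (11,16) (9,16)]

Clipped polygon: [(9,12) (73/5,12) (14,15) (11,16) (9,16)]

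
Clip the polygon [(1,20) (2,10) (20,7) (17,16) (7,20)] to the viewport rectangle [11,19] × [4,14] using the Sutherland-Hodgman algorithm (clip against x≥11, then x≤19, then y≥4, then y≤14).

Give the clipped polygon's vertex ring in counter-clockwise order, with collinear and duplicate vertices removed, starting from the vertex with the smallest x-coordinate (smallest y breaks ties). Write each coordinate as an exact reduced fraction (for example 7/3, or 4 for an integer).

Clipped polygon: [(11,17/2) (19,43/6) (19,10) (53/3,14) (11,14)]

1. After x ≥ 11: [(11,17/2) (20,7) (17,16) (11,92/5)]
2. After x ≤ 19: [(11,17/2) (19,43/6) (19,10) (17,16) (11,92/5)]
3. After y ≥ 4: [(11,17/2) (19,43/6) (19,10) (17,16) (11,92/5)]
4. After y ≤ 14: [(11,14) (11,17/2) (19,43/6) (19,10) (53/3,14)]
5. Canonical ring: [(11,17/2) (19,43/6) (19,10) (53/3,14) (11,14)]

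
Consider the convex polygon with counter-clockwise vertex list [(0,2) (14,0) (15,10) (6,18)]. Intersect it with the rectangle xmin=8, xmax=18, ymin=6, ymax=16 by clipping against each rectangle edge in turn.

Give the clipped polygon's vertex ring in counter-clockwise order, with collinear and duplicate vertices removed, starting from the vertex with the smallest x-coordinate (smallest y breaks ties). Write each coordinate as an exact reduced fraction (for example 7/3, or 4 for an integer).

1. After x ≥ 8: [(8,6/7) (14,0) (15,10) (8,146/9)]
2. After x ≤ 18: [(8,6/7) (14,0) (15,10) (8,146/9)]
3. After y ≥ 6: [(8,6) (73/5,6) (15,10) (8,146/9)]
4. After y ≤ 16: [(8,16) (8,6) (73/5,6) (15,10) (33/4,16)]
5. Canonical ring: [(8,6) (73/5,6) (15,10) (33/4,16) (8,16)]

Clipped polygon: [(8,6) (73/5,6) (15,10) (33/4,16) (8,16)]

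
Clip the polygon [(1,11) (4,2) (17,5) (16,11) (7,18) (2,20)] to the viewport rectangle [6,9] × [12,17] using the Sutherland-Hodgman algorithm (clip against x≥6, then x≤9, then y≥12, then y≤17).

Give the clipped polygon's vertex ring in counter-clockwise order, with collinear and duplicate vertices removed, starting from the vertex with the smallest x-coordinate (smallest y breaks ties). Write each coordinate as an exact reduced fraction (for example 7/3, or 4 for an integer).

Clipped polygon: [(6,12) (9,12) (9,148/9) (58/7,17) (6,17)]

1. After x ≥ 6: [(6,32/13) (17,5) (16,11) (7,18) (6,92/5)]
2. After x ≤ 9: [(6,32/13) (9,41/13) (9,148/9) (7,18) (6,92/5)]
3. After y ≥ 12: [(6,12) (9,12) (9,148/9) (7,18) (6,92/5)]
4. After y ≤ 17: [(6,17) (6,12) (9,12) (9,148/9) (58/7,17)]
5. Canonical ring: [(6,12) (9,12) (9,148/9) (58/7,17) (6,17)]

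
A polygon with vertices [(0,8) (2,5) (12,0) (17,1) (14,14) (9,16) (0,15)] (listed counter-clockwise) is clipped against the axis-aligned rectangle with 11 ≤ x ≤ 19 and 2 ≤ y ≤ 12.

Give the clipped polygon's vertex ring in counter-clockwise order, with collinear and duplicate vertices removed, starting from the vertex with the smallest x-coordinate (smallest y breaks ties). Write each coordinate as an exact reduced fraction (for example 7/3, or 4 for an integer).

1. After x ≥ 11: [(11,1/2) (12,0) (17,1) (14,14) (11,76/5)]
2. After x ≤ 19: [(11,1/2) (12,0) (17,1) (14,14) (11,76/5)]
3. After y ≥ 2: [(11,2) (218/13,2) (14,14) (11,76/5)]
4. After y ≤ 12: [(11,12) (11,2) (218/13,2) (188/13,12)]
5. Canonical ring: [(11,2) (218/13,2) (188/13,12) (11,12)]

Clipped polygon: [(11,2) (218/13,2) (188/13,12) (11,12)]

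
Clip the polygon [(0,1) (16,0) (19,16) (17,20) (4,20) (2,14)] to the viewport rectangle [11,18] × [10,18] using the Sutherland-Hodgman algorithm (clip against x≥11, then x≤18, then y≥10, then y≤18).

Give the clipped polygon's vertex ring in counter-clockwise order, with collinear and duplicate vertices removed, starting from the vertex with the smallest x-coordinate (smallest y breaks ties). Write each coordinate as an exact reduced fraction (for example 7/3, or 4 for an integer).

Clipped polygon: [(11,10) (143/8,10) (18,32/3) (18,18) (11,18)]

1. After x ≥ 11: [(11,5/16) (16,0) (19,16) (17,20) (11,20)]
2. After x ≤ 18: [(11,5/16) (16,0) (18,32/3) (18,18) (17,20) (11,20)]
3. After y ≥ 10: [(11,10) (143/8,10) (18,32/3) (18,18) (17,20) (11,20)]
4. After y ≤ 18: [(11,18) (11,10) (143/8,10) (18,32/3) (18,18) (18,18)]
5. Canonical ring: [(11,10) (143/8,10) (18,32/3) (18,18) (11,18)]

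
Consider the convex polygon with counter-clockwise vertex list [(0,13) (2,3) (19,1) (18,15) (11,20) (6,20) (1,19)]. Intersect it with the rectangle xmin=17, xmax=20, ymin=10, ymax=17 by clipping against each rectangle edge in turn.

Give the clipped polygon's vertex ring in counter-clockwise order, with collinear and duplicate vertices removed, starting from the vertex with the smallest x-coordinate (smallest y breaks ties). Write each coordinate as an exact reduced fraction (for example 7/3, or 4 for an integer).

1. After x ≥ 17: [(17,21/17) (19,1) (18,15) (17,110/7)]
2. After x ≤ 20: [(17,21/17) (19,1) (18,15) (17,110/7)]
3. After y ≥ 10: [(17,10) (257/14,10) (18,15) (17,110/7)]
4. After y ≤ 17: [(17,10) (257/14,10) (18,15) (17,110/7)]
5. Canonical ring: [(17,10) (257/14,10) (18,15) (17,110/7)]

Clipped polygon: [(17,10) (257/14,10) (18,15) (17,110/7)]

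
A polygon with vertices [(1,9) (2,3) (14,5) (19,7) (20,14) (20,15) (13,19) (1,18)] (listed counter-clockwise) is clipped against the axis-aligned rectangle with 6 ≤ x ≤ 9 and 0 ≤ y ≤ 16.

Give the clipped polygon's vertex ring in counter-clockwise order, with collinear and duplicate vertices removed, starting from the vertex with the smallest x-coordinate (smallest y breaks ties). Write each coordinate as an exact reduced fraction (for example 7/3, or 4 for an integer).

1. After x ≥ 6: [(6,11/3) (14,5) (19,7) (20,14) (20,15) (13,19) (6,221/12)]
2. After x ≤ 9: [(6,11/3) (9,25/6) (9,56/3) (6,221/12)]
3. After y ≥ 0: [(6,11/3) (9,25/6) (9,56/3) (6,221/12)]
4. After y ≤ 16: [(6,16) (6,11/3) (9,25/6) (9,16)]
5. Canonical ring: [(6,11/3) (9,25/6) (9,16) (6,16)]

Clipped polygon: [(6,11/3) (9,25/6) (9,16) (6,16)]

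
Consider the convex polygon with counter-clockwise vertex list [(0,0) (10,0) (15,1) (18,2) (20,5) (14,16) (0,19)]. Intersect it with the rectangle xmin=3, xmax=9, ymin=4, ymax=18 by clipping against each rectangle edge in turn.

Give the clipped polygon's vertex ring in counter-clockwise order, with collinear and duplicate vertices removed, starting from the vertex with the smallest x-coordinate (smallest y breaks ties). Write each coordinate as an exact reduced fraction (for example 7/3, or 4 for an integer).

1. After x ≥ 3: [(3,0) (10,0) (15,1) (18,2) (20,5) (14,16) (3,257/14)]
2. After x ≤ 9: [(3,0) (9,0) (9,239/14) (3,257/14)]
3. After y ≥ 4: [(3,4) (9,4) (9,239/14) (3,257/14)]
4. After y ≤ 18: [(3,18) (3,4) (9,4) (9,239/14) (14/3,18)]
5. Canonical ring: [(3,4) (9,4) (9,239/14) (14/3,18) (3,18)]

Clipped polygon: [(3,4) (9,4) (9,239/14) (14/3,18) (3,18)]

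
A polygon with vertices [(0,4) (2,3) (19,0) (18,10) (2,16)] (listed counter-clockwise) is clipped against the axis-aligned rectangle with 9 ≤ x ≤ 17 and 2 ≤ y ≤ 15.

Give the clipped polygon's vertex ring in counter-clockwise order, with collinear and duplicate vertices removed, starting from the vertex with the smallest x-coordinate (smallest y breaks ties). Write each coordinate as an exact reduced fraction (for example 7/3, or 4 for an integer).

Clipped polygon: [(9,2) (17,2) (17,83/8) (9,107/8)]

1. After x ≥ 9: [(9,30/17) (19,0) (18,10) (9,107/8)]
2. After x ≤ 17: [(9,30/17) (17,6/17) (17,83/8) (9,107/8)]
3. After y ≥ 2: [(9,2) (17,2) (17,83/8) (9,107/8)]
4. After y ≤ 15: [(9,2) (17,2) (17,83/8) (9,107/8)]
5. Canonical ring: [(9,2) (17,2) (17,83/8) (9,107/8)]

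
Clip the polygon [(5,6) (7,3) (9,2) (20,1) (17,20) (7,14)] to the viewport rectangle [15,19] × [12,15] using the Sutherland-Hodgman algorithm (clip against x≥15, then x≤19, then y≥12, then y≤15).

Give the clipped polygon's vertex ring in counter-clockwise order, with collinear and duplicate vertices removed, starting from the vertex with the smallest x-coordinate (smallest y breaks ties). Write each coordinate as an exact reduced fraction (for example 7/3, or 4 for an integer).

Clipped polygon: [(15,12) (347/19,12) (338/19,15) (15,15)]

1. After x ≥ 15: [(15,16/11) (20,1) (17,20) (15,94/5)]
2. After x ≤ 19: [(15,16/11) (19,12/11) (19,22/3) (17,20) (15,94/5)]
3. After y ≥ 12: [(15,12) (347/19,12) (17,20) (15,94/5)]
4. After y ≤ 15: [(15,15) (15,12) (347/19,12) (338/19,15)]
5. Canonical ring: [(15,12) (347/19,12) (338/19,15) (15,15)]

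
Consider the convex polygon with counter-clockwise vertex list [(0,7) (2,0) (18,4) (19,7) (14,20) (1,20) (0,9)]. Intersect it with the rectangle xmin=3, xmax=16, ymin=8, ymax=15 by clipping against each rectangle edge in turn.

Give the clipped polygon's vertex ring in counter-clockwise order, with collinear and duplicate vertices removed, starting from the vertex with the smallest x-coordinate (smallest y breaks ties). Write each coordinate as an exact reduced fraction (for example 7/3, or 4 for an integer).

1. After x ≥ 3: [(3,1/4) (18,4) (19,7) (14,20) (3,20)]
2. After x ≤ 16: [(3,1/4) (16,7/2) (16,74/5) (14,20) (3,20)]
3. After y ≥ 8: [(3,8) (16,8) (16,74/5) (14,20) (3,20)]
4. After y ≤ 15: [(3,15) (3,8) (16,8) (16,74/5) (207/13,15)]
5. Canonical ring: [(3,8) (16,8) (16,74/5) (207/13,15) (3,15)]

Clipped polygon: [(3,8) (16,8) (16,74/5) (207/13,15) (3,15)]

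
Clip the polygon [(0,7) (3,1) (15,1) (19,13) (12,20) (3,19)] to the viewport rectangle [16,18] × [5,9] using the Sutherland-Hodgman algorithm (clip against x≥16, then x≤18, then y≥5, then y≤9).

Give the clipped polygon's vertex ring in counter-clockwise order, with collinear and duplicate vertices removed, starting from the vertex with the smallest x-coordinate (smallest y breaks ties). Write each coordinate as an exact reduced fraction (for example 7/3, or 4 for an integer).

Clipped polygon: [(16,5) (49/3,5) (53/3,9) (16,9)]

1. After x ≥ 16: [(16,4) (19,13) (16,16)]
2. After x ≤ 18: [(16,4) (18,10) (18,14) (16,16)]
3. After y ≥ 5: [(16,5) (49/3,5) (18,10) (18,14) (16,16)]
4. After y ≤ 9: [(16,9) (16,5) (49/3,5) (53/3,9)]
5. Canonical ring: [(16,5) (49/3,5) (53/3,9) (16,9)]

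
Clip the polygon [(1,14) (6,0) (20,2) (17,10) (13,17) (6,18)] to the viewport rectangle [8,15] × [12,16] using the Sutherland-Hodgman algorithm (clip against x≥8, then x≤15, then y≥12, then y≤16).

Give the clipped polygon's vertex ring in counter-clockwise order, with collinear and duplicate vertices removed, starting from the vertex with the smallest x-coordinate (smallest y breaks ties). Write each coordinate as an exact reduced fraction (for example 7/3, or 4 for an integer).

1. After x ≥ 8: [(8,2/7) (20,2) (17,10) (13,17) (8,124/7)]
2. After x ≤ 15: [(8,2/7) (15,9/7) (15,27/2) (13,17) (8,124/7)]
3. After y ≥ 12: [(8,12) (15,12) (15,27/2) (13,17) (8,124/7)]
4. After y ≤ 16: [(8,16) (8,12) (15,12) (15,27/2) (95/7,16)]
5. Canonical ring: [(8,12) (15,12) (15,27/2) (95/7,16) (8,16)]

Clipped polygon: [(8,12) (15,12) (15,27/2) (95/7,16) (8,16)]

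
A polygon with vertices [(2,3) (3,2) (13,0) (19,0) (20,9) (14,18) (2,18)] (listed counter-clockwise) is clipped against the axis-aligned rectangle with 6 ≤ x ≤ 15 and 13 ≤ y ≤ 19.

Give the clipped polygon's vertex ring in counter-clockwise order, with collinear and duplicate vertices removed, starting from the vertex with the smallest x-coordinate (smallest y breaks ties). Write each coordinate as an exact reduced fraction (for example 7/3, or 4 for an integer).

Clipped polygon: [(6,13) (15,13) (15,33/2) (14,18) (6,18)]

1. After x ≥ 6: [(6,7/5) (13,0) (19,0) (20,9) (14,18) (6,18)]
2. After x ≤ 15: [(6,7/5) (13,0) (15,0) (15,33/2) (14,18) (6,18)]
3. After y ≥ 13: [(6,13) (15,13) (15,33/2) (14,18) (6,18)]
4. After y ≤ 19: [(6,13) (15,13) (15,33/2) (14,18) (6,18)]
5. Canonical ring: [(6,13) (15,13) (15,33/2) (14,18) (6,18)]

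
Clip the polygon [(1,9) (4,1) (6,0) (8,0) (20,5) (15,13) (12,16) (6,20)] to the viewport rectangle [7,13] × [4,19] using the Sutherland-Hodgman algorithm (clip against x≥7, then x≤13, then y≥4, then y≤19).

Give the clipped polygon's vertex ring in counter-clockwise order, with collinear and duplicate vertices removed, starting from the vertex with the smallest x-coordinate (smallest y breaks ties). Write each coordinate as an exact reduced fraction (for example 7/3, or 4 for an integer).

Clipped polygon: [(7,4) (13,4) (13,15) (12,16) (15/2,19) (7,19)]

1. After x ≥ 7: [(7,0) (8,0) (20,5) (15,13) (12,16) (7,58/3)]
2. After x ≤ 13: [(7,0) (8,0) (13,25/12) (13,15) (12,16) (7,58/3)]
3. After y ≥ 4: [(7,4) (13,4) (13,15) (12,16) (7,58/3)]
4. After y ≤ 19: [(7,19) (7,4) (13,4) (13,15) (12,16) (15/2,19)]
5. Canonical ring: [(7,4) (13,4) (13,15) (12,16) (15/2,19) (7,19)]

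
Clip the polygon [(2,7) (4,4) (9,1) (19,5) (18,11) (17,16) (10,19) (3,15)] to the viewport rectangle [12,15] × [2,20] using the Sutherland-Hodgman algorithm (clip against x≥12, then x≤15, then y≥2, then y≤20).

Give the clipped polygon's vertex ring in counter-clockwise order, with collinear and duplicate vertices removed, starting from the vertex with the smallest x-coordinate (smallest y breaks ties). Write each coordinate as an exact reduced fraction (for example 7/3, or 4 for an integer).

1. After x ≥ 12: [(12,11/5) (19,5) (18,11) (17,16) (12,127/7)]
2. After x ≤ 15: [(12,11/5) (15,17/5) (15,118/7) (12,127/7)]
3. After y ≥ 2: [(12,11/5) (15,17/5) (15,118/7) (12,127/7)]
4. After y ≤ 20: [(12,11/5) (15,17/5) (15,118/7) (12,127/7)]
5. Canonical ring: [(12,11/5) (15,17/5) (15,118/7) (12,127/7)]

Clipped polygon: [(12,11/5) (15,17/5) (15,118/7) (12,127/7)]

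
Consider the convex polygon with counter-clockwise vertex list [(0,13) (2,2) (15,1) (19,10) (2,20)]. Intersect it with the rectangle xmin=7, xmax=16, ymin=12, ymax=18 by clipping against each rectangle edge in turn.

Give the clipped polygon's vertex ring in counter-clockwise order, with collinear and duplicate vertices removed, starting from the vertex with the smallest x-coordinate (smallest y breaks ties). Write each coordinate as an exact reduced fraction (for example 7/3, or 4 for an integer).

1. After x ≥ 7: [(7,21/13) (15,1) (19,10) (7,290/17)]
2. After x ≤ 16: [(7,21/13) (15,1) (16,13/4) (16,200/17) (7,290/17)]
3. After y ≥ 12: [(7,12) (78/5,12) (7,290/17)]
4. After y ≤ 18: [(7,12) (78/5,12) (7,290/17)]
5. Canonical ring: [(7,12) (78/5,12) (7,290/17)]

Clipped polygon: [(7,12) (78/5,12) (7,290/17)]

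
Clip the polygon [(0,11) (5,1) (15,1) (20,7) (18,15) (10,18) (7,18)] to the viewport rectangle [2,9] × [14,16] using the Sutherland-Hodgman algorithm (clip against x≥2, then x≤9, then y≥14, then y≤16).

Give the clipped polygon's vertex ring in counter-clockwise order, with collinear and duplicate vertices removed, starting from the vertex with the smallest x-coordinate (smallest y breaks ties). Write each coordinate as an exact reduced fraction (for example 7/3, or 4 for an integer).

Clipped polygon: [(3,14) (9,14) (9,16) (5,16)]

1. After x ≥ 2: [(2,13) (2,7) (5,1) (15,1) (20,7) (18,15) (10,18) (7,18)]
2. After x ≤ 9: [(2,13) (2,7) (5,1) (9,1) (9,18) (7,18)]
3. After y ≥ 14: [(3,14) (9,14) (9,18) (7,18)]
4. After y ≤ 16: [(5,16) (3,14) (9,14) (9,16)]
5. Canonical ring: [(3,14) (9,14) (9,16) (5,16)]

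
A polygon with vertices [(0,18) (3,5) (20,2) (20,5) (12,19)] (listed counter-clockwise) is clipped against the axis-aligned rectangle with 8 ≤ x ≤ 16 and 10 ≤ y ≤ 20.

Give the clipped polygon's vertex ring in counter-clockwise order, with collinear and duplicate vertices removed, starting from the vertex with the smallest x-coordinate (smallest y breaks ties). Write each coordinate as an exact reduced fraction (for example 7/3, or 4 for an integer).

Clipped polygon: [(8,10) (16,10) (16,12) (12,19) (8,56/3)]

1. After x ≥ 8: [(8,56/3) (8,70/17) (20,2) (20,5) (12,19)]
2. After x ≤ 16: [(8,56/3) (8,70/17) (16,46/17) (16,12) (12,19)]
3. After y ≥ 10: [(8,56/3) (8,10) (16,10) (16,12) (12,19)]
4. After y ≤ 20: [(8,56/3) (8,10) (16,10) (16,12) (12,19)]
5. Canonical ring: [(8,10) (16,10) (16,12) (12,19) (8,56/3)]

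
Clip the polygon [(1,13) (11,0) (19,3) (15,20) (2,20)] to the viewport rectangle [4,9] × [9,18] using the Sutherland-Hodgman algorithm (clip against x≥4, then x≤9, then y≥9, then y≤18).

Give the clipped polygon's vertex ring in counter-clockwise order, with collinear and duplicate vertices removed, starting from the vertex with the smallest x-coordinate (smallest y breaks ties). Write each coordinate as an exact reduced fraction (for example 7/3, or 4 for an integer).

1. After x ≥ 4: [(4,91/10) (11,0) (19,3) (15,20) (4,20)]
2. After x ≤ 9: [(4,91/10) (9,13/5) (9,20) (4,20)]
3. After y ≥ 9: [(4,91/10) (53/13,9) (9,9) (9,20) (4,20)]
4. After y ≤ 18: [(4,18) (4,91/10) (53/13,9) (9,9) (9,18)]
5. Canonical ring: [(4,91/10) (53/13,9) (9,9) (9,18) (4,18)]

Clipped polygon: [(4,91/10) (53/13,9) (9,9) (9,18) (4,18)]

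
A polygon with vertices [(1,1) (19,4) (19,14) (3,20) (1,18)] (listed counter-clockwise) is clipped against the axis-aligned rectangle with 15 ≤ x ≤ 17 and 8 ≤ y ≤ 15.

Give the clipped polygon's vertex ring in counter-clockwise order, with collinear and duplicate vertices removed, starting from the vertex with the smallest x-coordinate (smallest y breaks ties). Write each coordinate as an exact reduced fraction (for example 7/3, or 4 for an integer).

1. After x ≥ 15: [(15,10/3) (19,4) (19,14) (15,31/2)]
2. After x ≤ 17: [(15,10/3) (17,11/3) (17,59/4) (15,31/2)]
3. After y ≥ 8: [(15,8) (17,8) (17,59/4) (15,31/2)]
4. After y ≤ 15: [(15,15) (15,8) (17,8) (17,59/4) (49/3,15)]
5. Canonical ring: [(15,8) (17,8) (17,59/4) (49/3,15) (15,15)]

Clipped polygon: [(15,8) (17,8) (17,59/4) (49/3,15) (15,15)]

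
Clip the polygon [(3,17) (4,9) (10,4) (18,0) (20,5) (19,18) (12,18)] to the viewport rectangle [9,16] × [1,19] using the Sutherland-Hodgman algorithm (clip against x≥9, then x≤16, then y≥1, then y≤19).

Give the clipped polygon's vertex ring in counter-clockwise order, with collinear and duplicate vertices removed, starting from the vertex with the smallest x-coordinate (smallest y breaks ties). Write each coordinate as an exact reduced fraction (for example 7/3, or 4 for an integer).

Clipped polygon: [(9,29/6) (10,4) (16,1) (16,18) (12,18) (9,53/3)]

1. After x ≥ 9: [(9,53/3) (9,29/6) (10,4) (18,0) (20,5) (19,18) (12,18)]
2. After x ≤ 16: [(9,53/3) (9,29/6) (10,4) (16,1) (16,18) (12,18)]
3. After y ≥ 1: [(9,53/3) (9,29/6) (10,4) (16,1) (16,18) (12,18)]
4. After y ≤ 19: [(9,53/3) (9,29/6) (10,4) (16,1) (16,18) (12,18)]
5. Canonical ring: [(9,29/6) (10,4) (16,1) (16,18) (12,18) (9,53/3)]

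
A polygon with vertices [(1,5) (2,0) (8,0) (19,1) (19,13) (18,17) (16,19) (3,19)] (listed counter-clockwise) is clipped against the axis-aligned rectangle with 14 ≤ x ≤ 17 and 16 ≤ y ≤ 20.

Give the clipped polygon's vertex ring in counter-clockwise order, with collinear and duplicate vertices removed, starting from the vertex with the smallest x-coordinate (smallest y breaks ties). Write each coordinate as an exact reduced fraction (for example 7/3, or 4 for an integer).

Clipped polygon: [(14,16) (17,16) (17,18) (16,19) (14,19)]

1. After x ≥ 14: [(14,6/11) (19,1) (19,13) (18,17) (16,19) (14,19)]
2. After x ≤ 17: [(14,6/11) (17,9/11) (17,18) (16,19) (14,19)]
3. After y ≥ 16: [(14,16) (17,16) (17,18) (16,19) (14,19)]
4. After y ≤ 20: [(14,16) (17,16) (17,18) (16,19) (14,19)]
5. Canonical ring: [(14,16) (17,16) (17,18) (16,19) (14,19)]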